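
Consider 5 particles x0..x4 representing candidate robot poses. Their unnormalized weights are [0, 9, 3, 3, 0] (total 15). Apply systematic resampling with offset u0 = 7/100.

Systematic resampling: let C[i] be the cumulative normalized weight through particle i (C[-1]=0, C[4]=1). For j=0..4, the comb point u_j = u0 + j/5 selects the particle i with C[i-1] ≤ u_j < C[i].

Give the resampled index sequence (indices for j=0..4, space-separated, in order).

1 1 1 2 3

C = [0, 3/5, 4/5, 1, 1]
j=0: u_0=7/100 ∈ [0, 3/5) → index 1
j=1: u_1=27/100 ∈ [0, 3/5) → index 1
j=2: u_2=47/100 ∈ [0, 3/5) → index 1
j=3: u_3=67/100 ∈ [3/5, 4/5) → index 2
j=4: u_4=87/100 ∈ [4/5, 1) → index 3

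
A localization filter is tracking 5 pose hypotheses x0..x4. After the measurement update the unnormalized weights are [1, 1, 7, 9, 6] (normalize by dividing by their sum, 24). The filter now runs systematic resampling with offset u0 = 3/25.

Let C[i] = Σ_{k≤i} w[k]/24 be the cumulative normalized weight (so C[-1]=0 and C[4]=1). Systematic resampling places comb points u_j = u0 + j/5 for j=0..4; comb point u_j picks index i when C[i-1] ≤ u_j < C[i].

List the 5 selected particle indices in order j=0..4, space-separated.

2 2 3 3 4

C = [1/24, 1/12, 3/8, 3/4, 1]
j=0: u_0=3/25 ∈ [1/12, 3/8) → index 2
j=1: u_1=8/25 ∈ [1/12, 3/8) → index 2
j=2: u_2=13/25 ∈ [3/8, 3/4) → index 3
j=3: u_3=18/25 ∈ [3/8, 3/4) → index 3
j=4: u_4=23/25 ∈ [3/4, 1) → index 4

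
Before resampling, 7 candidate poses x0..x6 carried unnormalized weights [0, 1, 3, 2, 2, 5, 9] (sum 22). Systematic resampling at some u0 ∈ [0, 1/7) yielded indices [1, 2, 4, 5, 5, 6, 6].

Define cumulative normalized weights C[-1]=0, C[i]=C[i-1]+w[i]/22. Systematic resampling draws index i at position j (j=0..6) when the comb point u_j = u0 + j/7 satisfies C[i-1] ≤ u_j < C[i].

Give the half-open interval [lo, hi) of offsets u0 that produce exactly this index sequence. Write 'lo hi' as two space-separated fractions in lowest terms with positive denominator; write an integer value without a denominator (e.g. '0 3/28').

C = [0, 1/22, 2/11, 3/11, 4/11, 13/22, 1]
j=0 picked index 1: u0 ∈ [0, 1/22)
j=1 picked index 2: u0 ∈ [-15/154, 3/77)
j=2 picked index 4: u0 ∈ [-1/77, 6/77)
j=3 picked index 5: u0 ∈ [-5/77, 25/154)
j=4 picked index 5: u0 ∈ [-16/77, 3/154)
j=5 picked index 6: u0 ∈ [-19/154, 2/7)
j=6 picked index 6: u0 ∈ [-41/154, 1/7)
intersection: [0, 3/154)

0 3/154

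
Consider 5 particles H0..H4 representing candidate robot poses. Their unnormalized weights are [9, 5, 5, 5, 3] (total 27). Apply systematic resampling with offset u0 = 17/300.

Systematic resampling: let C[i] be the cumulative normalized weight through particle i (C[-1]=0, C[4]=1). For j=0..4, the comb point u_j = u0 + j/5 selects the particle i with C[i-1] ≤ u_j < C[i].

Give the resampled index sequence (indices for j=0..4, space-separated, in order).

C = [1/3, 14/27, 19/27, 8/9, 1]
j=0: u_0=17/300 ∈ [0, 1/3) → index 0
j=1: u_1=77/300 ∈ [0, 1/3) → index 0
j=2: u_2=137/300 ∈ [1/3, 14/27) → index 1
j=3: u_3=197/300 ∈ [14/27, 19/27) → index 2
j=4: u_4=257/300 ∈ [19/27, 8/9) → index 3

0 0 1 2 3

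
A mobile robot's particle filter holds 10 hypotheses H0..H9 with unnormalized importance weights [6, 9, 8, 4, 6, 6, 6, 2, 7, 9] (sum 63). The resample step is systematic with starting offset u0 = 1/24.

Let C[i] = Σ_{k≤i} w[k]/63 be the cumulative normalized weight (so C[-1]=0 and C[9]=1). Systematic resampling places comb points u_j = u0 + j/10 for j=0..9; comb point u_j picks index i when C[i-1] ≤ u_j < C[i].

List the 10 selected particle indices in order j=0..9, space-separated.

C = [2/21, 5/21, 23/63, 3/7, 11/21, 13/21, 5/7, 47/63, 6/7, 1]
j=0: u_0=1/24 ∈ [0, 2/21) → index 0
j=1: u_1=17/120 ∈ [2/21, 5/21) → index 1
j=2: u_2=29/120 ∈ [5/21, 23/63) → index 2
j=3: u_3=41/120 ∈ [5/21, 23/63) → index 2
j=4: u_4=53/120 ∈ [3/7, 11/21) → index 4
j=5: u_5=13/24 ∈ [11/21, 13/21) → index 5
j=6: u_6=77/120 ∈ [13/21, 5/7) → index 6
j=7: u_7=89/120 ∈ [5/7, 47/63) → index 7
j=8: u_8=101/120 ∈ [47/63, 6/7) → index 8
j=9: u_9=113/120 ∈ [6/7, 1) → index 9

0 1 2 2 4 5 6 7 8 9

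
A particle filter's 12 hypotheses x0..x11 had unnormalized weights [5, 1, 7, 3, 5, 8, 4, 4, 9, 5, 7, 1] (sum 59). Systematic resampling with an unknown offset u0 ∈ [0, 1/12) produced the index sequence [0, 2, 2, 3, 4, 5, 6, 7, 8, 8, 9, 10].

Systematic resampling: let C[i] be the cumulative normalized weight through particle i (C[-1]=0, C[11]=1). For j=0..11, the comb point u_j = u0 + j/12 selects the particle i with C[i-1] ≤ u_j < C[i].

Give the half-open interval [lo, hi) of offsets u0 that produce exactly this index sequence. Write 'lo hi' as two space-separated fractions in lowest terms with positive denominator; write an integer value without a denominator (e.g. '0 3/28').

13/708 5/236

C = [5/59, 6/59, 13/59, 16/59, 21/59, 29/59, 33/59, 37/59, 46/59, 51/59, 58/59, 1]
j=0 picked index 0: u0 ∈ [0, 5/59)
j=1 picked index 2: u0 ∈ [13/708, 97/708)
j=2 picked index 2: u0 ∈ [-23/354, 19/354)
j=3 picked index 3: u0 ∈ [-7/236, 5/236)
j=4 picked index 4: u0 ∈ [-11/177, 4/177)
j=5 picked index 5: u0 ∈ [-43/708, 53/708)
j=6 picked index 6: u0 ∈ [-1/118, 7/118)
j=7 picked index 7: u0 ∈ [-17/708, 31/708)
j=8 picked index 8: u0 ∈ [-7/177, 20/177)
j=9 picked index 8: u0 ∈ [-29/236, 7/236)
j=10 picked index 9: u0 ∈ [-19/354, 11/354)
j=11 picked index 10: u0 ∈ [-37/708, 47/708)
intersection: [13/708, 5/236)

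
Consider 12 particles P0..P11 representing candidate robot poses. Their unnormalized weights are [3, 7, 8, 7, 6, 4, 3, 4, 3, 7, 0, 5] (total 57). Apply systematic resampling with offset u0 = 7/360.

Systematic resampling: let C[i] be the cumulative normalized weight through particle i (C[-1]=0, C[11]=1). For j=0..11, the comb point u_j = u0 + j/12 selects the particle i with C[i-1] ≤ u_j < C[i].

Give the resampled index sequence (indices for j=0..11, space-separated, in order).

C = [1/19, 10/57, 6/19, 25/57, 31/57, 35/57, 2/3, 14/19, 15/19, 52/57, 52/57, 1]
j=0: u_0=7/360 ∈ [0, 1/19) → index 0
j=1: u_1=37/360 ∈ [1/19, 10/57) → index 1
j=2: u_2=67/360 ∈ [10/57, 6/19) → index 2
j=3: u_3=97/360 ∈ [10/57, 6/19) → index 2
j=4: u_4=127/360 ∈ [6/19, 25/57) → index 3
j=5: u_5=157/360 ∈ [6/19, 25/57) → index 3
j=6: u_6=187/360 ∈ [25/57, 31/57) → index 4
j=7: u_7=217/360 ∈ [31/57, 35/57) → index 5
j=8: u_8=247/360 ∈ [2/3, 14/19) → index 7
j=9: u_9=277/360 ∈ [14/19, 15/19) → index 8
j=10: u_10=307/360 ∈ [15/19, 52/57) → index 9
j=11: u_11=337/360 ∈ [52/57, 1) → index 11

0 1 2 2 3 3 4 5 7 8 9 11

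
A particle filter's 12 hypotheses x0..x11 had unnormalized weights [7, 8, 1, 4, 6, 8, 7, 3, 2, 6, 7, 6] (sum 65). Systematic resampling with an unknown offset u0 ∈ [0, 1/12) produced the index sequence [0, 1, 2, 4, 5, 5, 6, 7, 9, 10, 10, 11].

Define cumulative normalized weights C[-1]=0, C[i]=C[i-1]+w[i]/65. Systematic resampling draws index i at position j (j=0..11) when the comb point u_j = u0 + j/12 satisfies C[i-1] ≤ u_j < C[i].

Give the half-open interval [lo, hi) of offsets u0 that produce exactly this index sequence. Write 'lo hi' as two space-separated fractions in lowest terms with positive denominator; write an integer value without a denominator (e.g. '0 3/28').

1/15 29/390

C = [7/65, 3/13, 16/65, 4/13, 2/5, 34/65, 41/65, 44/65, 46/65, 4/5, 59/65, 1]
j=0 picked index 0: u0 ∈ [0, 7/65)
j=1 picked index 1: u0 ∈ [19/780, 23/156)
j=2 picked index 2: u0 ∈ [5/78, 31/390)
j=3 picked index 4: u0 ∈ [3/52, 3/20)
j=4 picked index 5: u0 ∈ [1/15, 37/195)
j=5 picked index 5: u0 ∈ [-1/60, 83/780)
j=6 picked index 6: u0 ∈ [3/130, 17/130)
j=7 picked index 7: u0 ∈ [37/780, 73/780)
j=8 picked index 9: u0 ∈ [8/195, 2/15)
j=9 picked index 10: u0 ∈ [1/20, 41/260)
j=10 picked index 10: u0 ∈ [-1/30, 29/390)
j=11 picked index 11: u0 ∈ [-7/780, 1/12)
intersection: [1/15, 29/390)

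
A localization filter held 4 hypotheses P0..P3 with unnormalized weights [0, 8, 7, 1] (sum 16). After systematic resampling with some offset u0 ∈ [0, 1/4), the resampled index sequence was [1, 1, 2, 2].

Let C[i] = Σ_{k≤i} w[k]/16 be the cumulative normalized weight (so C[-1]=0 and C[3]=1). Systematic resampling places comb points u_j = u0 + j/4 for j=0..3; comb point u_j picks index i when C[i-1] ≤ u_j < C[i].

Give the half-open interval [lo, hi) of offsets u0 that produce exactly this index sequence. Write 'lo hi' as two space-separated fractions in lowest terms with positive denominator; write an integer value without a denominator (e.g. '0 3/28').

0 3/16

C = [0, 1/2, 15/16, 1]
j=0 picked index 1: u0 ∈ [0, 1/2)
j=1 picked index 1: u0 ∈ [-1/4, 1/4)
j=2 picked index 2: u0 ∈ [0, 7/16)
j=3 picked index 2: u0 ∈ [-1/4, 3/16)
intersection: [0, 3/16)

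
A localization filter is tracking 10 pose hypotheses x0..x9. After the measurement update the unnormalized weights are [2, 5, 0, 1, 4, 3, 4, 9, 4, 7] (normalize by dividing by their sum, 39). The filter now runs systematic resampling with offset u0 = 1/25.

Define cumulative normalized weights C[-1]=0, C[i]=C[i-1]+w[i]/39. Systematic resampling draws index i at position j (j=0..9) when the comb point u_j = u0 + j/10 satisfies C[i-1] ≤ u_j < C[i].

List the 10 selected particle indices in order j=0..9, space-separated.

0 1 4 5 6 7 7 8 9 9

C = [2/39, 7/39, 7/39, 8/39, 4/13, 5/13, 19/39, 28/39, 32/39, 1]
j=0: u_0=1/25 ∈ [0, 2/39) → index 0
j=1: u_1=7/50 ∈ [2/39, 7/39) → index 1
j=2: u_2=6/25 ∈ [8/39, 4/13) → index 4
j=3: u_3=17/50 ∈ [4/13, 5/13) → index 5
j=4: u_4=11/25 ∈ [5/13, 19/39) → index 6
j=5: u_5=27/50 ∈ [19/39, 28/39) → index 7
j=6: u_6=16/25 ∈ [19/39, 28/39) → index 7
j=7: u_7=37/50 ∈ [28/39, 32/39) → index 8
j=8: u_8=21/25 ∈ [32/39, 1) → index 9
j=9: u_9=47/50 ∈ [32/39, 1) → index 9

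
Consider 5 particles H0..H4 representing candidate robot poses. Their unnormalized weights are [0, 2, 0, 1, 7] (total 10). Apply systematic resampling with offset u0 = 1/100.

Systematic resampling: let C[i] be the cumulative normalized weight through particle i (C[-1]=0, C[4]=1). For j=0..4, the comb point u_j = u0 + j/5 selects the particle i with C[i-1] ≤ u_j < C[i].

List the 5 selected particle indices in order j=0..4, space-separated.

C = [0, 1/5, 1/5, 3/10, 1]
j=0: u_0=1/100 ∈ [0, 1/5) → index 1
j=1: u_1=21/100 ∈ [1/5, 3/10) → index 3
j=2: u_2=41/100 ∈ [3/10, 1) → index 4
j=3: u_3=61/100 ∈ [3/10, 1) → index 4
j=4: u_4=81/100 ∈ [3/10, 1) → index 4

1 3 4 4 4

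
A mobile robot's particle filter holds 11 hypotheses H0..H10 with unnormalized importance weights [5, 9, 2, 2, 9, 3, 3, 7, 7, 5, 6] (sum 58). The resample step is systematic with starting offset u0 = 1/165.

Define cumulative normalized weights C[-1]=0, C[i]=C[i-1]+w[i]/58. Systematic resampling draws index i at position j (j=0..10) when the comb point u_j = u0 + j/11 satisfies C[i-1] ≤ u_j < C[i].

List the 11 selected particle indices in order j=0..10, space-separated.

C = [5/58, 7/29, 8/29, 9/29, 27/58, 15/29, 33/58, 20/29, 47/58, 26/29, 1]
j=0: u_0=1/165 ∈ [0, 5/58) → index 0
j=1: u_1=16/165 ∈ [5/58, 7/29) → index 1
j=2: u_2=31/165 ∈ [5/58, 7/29) → index 1
j=3: u_3=46/165 ∈ [8/29, 9/29) → index 3
j=4: u_4=61/165 ∈ [9/29, 27/58) → index 4
j=5: u_5=76/165 ∈ [9/29, 27/58) → index 4
j=6: u_6=91/165 ∈ [15/29, 33/58) → index 6
j=7: u_7=106/165 ∈ [33/58, 20/29) → index 7
j=8: u_8=11/15 ∈ [20/29, 47/58) → index 8
j=9: u_9=136/165 ∈ [47/58, 26/29) → index 9
j=10: u_10=151/165 ∈ [26/29, 1) → index 10

0 1 1 3 4 4 6 7 8 9 10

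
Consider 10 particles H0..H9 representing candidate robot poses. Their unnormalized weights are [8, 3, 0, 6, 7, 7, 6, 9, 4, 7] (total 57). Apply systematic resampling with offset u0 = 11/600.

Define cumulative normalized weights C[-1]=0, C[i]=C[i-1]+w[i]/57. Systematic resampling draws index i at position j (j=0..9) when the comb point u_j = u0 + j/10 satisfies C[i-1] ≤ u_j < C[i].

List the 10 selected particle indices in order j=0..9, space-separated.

0 0 3 4 4 5 6 7 8 9

C = [8/57, 11/57, 11/57, 17/57, 8/19, 31/57, 37/57, 46/57, 50/57, 1]
j=0: u_0=11/600 ∈ [0, 8/57) → index 0
j=1: u_1=71/600 ∈ [0, 8/57) → index 0
j=2: u_2=131/600 ∈ [11/57, 17/57) → index 3
j=3: u_3=191/600 ∈ [17/57, 8/19) → index 4
j=4: u_4=251/600 ∈ [17/57, 8/19) → index 4
j=5: u_5=311/600 ∈ [8/19, 31/57) → index 5
j=6: u_6=371/600 ∈ [31/57, 37/57) → index 6
j=7: u_7=431/600 ∈ [37/57, 46/57) → index 7
j=8: u_8=491/600 ∈ [46/57, 50/57) → index 8
j=9: u_9=551/600 ∈ [50/57, 1) → index 9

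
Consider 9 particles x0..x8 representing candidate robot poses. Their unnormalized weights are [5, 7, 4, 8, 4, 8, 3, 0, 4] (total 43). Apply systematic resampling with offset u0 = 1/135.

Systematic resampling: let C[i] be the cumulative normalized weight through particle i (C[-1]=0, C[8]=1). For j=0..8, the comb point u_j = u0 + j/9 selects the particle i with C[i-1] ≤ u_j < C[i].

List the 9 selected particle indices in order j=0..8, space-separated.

0 1 1 2 3 4 5 5 6

C = [5/43, 12/43, 16/43, 24/43, 28/43, 36/43, 39/43, 39/43, 1]
j=0: u_0=1/135 ∈ [0, 5/43) → index 0
j=1: u_1=16/135 ∈ [5/43, 12/43) → index 1
j=2: u_2=31/135 ∈ [5/43, 12/43) → index 1
j=3: u_3=46/135 ∈ [12/43, 16/43) → index 2
j=4: u_4=61/135 ∈ [16/43, 24/43) → index 3
j=5: u_5=76/135 ∈ [24/43, 28/43) → index 4
j=6: u_6=91/135 ∈ [28/43, 36/43) → index 5
j=7: u_7=106/135 ∈ [28/43, 36/43) → index 5
j=8: u_8=121/135 ∈ [36/43, 39/43) → index 6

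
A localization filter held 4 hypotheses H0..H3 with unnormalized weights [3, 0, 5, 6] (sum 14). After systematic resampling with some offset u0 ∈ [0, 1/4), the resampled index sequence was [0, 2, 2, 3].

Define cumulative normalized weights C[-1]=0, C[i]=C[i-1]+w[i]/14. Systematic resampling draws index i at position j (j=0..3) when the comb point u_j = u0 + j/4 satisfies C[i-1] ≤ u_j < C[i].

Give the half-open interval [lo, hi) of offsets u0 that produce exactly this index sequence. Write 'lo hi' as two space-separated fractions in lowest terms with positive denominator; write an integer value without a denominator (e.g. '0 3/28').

C = [3/14, 3/14, 4/7, 1]
j=0 picked index 0: u0 ∈ [0, 3/14)
j=1 picked index 2: u0 ∈ [-1/28, 9/28)
j=2 picked index 2: u0 ∈ [-2/7, 1/14)
j=3 picked index 3: u0 ∈ [-5/28, 1/4)
intersection: [0, 1/14)

0 1/14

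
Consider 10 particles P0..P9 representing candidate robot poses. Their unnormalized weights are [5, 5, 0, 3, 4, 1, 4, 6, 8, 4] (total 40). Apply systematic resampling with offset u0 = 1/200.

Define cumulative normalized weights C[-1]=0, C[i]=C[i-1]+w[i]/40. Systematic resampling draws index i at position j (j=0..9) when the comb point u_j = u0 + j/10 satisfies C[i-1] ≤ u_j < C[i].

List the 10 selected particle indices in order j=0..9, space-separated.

C = [1/8, 1/4, 1/4, 13/40, 17/40, 9/20, 11/20, 7/10, 9/10, 1]
j=0: u_0=1/200 ∈ [0, 1/8) → index 0
j=1: u_1=21/200 ∈ [0, 1/8) → index 0
j=2: u_2=41/200 ∈ [1/8, 1/4) → index 1
j=3: u_3=61/200 ∈ [1/4, 13/40) → index 3
j=4: u_4=81/200 ∈ [13/40, 17/40) → index 4
j=5: u_5=101/200 ∈ [9/20, 11/20) → index 6
j=6: u_6=121/200 ∈ [11/20, 7/10) → index 7
j=7: u_7=141/200 ∈ [7/10, 9/10) → index 8
j=8: u_8=161/200 ∈ [7/10, 9/10) → index 8
j=9: u_9=181/200 ∈ [9/10, 1) → index 9

0 0 1 3 4 6 7 8 8 9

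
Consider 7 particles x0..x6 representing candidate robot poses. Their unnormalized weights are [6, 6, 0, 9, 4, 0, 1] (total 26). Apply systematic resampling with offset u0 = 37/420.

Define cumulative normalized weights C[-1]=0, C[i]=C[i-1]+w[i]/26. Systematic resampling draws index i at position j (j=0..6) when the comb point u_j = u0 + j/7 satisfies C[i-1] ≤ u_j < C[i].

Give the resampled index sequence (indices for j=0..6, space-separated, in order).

C = [3/13, 6/13, 6/13, 21/26, 25/26, 25/26, 1]
j=0: u_0=37/420 ∈ [0, 3/13) → index 0
j=1: u_1=97/420 ∈ [3/13, 6/13) → index 1
j=2: u_2=157/420 ∈ [3/13, 6/13) → index 1
j=3: u_3=31/60 ∈ [6/13, 21/26) → index 3
j=4: u_4=277/420 ∈ [6/13, 21/26) → index 3
j=5: u_5=337/420 ∈ [6/13, 21/26) → index 3
j=6: u_6=397/420 ∈ [21/26, 25/26) → index 4

0 1 1 3 3 3 4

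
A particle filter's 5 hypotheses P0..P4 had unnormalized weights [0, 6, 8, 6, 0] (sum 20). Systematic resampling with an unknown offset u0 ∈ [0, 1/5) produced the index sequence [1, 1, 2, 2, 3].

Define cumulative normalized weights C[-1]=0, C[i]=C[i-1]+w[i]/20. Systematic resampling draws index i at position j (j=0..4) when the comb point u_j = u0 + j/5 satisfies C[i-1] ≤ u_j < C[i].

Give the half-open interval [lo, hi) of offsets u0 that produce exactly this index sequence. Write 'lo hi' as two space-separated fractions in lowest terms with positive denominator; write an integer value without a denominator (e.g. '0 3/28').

C = [0, 3/10, 7/10, 1, 1]
j=0 picked index 1: u0 ∈ [0, 3/10)
j=1 picked index 1: u0 ∈ [-1/5, 1/10)
j=2 picked index 2: u0 ∈ [-1/10, 3/10)
j=3 picked index 2: u0 ∈ [-3/10, 1/10)
j=4 picked index 3: u0 ∈ [-1/10, 1/5)
intersection: [0, 1/10)

0 1/10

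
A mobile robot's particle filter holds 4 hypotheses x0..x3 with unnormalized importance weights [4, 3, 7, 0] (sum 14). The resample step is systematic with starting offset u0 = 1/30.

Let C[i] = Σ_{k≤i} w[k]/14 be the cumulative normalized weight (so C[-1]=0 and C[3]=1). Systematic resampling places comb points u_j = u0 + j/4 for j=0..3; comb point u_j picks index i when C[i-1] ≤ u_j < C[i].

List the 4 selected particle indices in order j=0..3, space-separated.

0 0 2 2

C = [2/7, 1/2, 1, 1]
j=0: u_0=1/30 ∈ [0, 2/7) → index 0
j=1: u_1=17/60 ∈ [0, 2/7) → index 0
j=2: u_2=8/15 ∈ [1/2, 1) → index 2
j=3: u_3=47/60 ∈ [1/2, 1) → index 2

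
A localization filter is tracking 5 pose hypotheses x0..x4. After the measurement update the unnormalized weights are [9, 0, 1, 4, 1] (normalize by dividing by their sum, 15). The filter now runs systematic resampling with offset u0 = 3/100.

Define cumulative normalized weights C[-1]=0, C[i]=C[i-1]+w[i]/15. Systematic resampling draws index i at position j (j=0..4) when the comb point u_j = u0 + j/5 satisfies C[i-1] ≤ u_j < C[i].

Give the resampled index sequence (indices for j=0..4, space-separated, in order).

0 0 0 2 3

C = [3/5, 3/5, 2/3, 14/15, 1]
j=0: u_0=3/100 ∈ [0, 3/5) → index 0
j=1: u_1=23/100 ∈ [0, 3/5) → index 0
j=2: u_2=43/100 ∈ [0, 3/5) → index 0
j=3: u_3=63/100 ∈ [3/5, 2/3) → index 2
j=4: u_4=83/100 ∈ [2/3, 14/15) → index 3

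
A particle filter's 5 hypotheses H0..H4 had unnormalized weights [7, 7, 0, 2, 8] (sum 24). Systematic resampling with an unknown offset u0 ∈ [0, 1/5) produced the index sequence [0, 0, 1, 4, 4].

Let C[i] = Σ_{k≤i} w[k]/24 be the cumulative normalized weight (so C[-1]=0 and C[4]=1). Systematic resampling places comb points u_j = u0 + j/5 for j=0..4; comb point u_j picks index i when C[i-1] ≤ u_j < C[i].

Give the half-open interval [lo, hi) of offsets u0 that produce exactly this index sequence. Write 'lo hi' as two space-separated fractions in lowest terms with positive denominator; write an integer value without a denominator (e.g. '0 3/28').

1/15 11/120

C = [7/24, 7/12, 7/12, 2/3, 1]
j=0 picked index 0: u0 ∈ [0, 7/24)
j=1 picked index 0: u0 ∈ [-1/5, 11/120)
j=2 picked index 1: u0 ∈ [-13/120, 11/60)
j=3 picked index 4: u0 ∈ [1/15, 2/5)
j=4 picked index 4: u0 ∈ [-2/15, 1/5)
intersection: [1/15, 11/120)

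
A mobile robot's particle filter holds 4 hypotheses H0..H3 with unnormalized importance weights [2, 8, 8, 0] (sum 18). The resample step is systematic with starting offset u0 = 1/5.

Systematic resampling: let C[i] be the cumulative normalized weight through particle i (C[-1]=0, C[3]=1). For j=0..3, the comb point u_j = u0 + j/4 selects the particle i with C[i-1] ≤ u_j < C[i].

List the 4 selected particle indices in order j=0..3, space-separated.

C = [1/9, 5/9, 1, 1]
j=0: u_0=1/5 ∈ [1/9, 5/9) → index 1
j=1: u_1=9/20 ∈ [1/9, 5/9) → index 1
j=2: u_2=7/10 ∈ [5/9, 1) → index 2
j=3: u_3=19/20 ∈ [5/9, 1) → index 2

1 1 2 2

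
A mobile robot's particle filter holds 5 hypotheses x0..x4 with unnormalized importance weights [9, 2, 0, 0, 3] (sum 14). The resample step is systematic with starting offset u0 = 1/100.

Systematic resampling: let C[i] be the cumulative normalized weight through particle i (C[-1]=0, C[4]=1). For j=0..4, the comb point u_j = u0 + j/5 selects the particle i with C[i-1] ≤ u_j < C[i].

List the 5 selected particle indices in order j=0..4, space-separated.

0 0 0 0 4

C = [9/14, 11/14, 11/14, 11/14, 1]
j=0: u_0=1/100 ∈ [0, 9/14) → index 0
j=1: u_1=21/100 ∈ [0, 9/14) → index 0
j=2: u_2=41/100 ∈ [0, 9/14) → index 0
j=3: u_3=61/100 ∈ [0, 9/14) → index 0
j=4: u_4=81/100 ∈ [11/14, 1) → index 4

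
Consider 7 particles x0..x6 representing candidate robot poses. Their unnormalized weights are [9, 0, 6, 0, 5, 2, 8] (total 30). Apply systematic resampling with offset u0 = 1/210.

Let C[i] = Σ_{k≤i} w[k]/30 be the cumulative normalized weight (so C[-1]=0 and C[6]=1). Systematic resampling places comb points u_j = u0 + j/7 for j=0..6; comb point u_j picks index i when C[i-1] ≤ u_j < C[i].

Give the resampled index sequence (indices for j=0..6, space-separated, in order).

0 0 0 2 4 5 6

C = [3/10, 3/10, 1/2, 1/2, 2/3, 11/15, 1]
j=0: u_0=1/210 ∈ [0, 3/10) → index 0
j=1: u_1=31/210 ∈ [0, 3/10) → index 0
j=2: u_2=61/210 ∈ [0, 3/10) → index 0
j=3: u_3=13/30 ∈ [3/10, 1/2) → index 2
j=4: u_4=121/210 ∈ [1/2, 2/3) → index 4
j=5: u_5=151/210 ∈ [2/3, 11/15) → index 5
j=6: u_6=181/210 ∈ [11/15, 1) → index 6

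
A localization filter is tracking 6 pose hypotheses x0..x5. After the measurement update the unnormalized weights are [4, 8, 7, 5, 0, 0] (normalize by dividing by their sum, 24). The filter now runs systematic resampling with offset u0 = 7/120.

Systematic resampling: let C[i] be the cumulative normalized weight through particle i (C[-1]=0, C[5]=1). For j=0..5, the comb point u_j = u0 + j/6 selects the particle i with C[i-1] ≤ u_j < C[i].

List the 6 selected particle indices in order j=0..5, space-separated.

0 1 1 2 2 3

C = [1/6, 1/2, 19/24, 1, 1, 1]
j=0: u_0=7/120 ∈ [0, 1/6) → index 0
j=1: u_1=9/40 ∈ [1/6, 1/2) → index 1
j=2: u_2=47/120 ∈ [1/6, 1/2) → index 1
j=3: u_3=67/120 ∈ [1/2, 19/24) → index 2
j=4: u_4=29/40 ∈ [1/2, 19/24) → index 2
j=5: u_5=107/120 ∈ [19/24, 1) → index 3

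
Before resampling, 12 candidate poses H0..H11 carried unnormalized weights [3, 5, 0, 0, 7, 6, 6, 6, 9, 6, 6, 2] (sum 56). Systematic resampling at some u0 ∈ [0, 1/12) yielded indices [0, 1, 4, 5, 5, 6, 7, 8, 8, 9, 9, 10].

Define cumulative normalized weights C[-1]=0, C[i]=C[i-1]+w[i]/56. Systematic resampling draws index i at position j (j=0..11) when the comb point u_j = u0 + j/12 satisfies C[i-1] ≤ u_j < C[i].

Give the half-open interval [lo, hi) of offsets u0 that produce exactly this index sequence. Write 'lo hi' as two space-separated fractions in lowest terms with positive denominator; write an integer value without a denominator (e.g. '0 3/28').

1/56 1/42

C = [3/56, 1/7, 1/7, 1/7, 15/56, 3/8, 27/56, 33/56, 3/4, 6/7, 27/28, 1]
j=0 picked index 0: u0 ∈ [0, 3/56)
j=1 picked index 1: u0 ∈ [-5/168, 5/84)
j=2 picked index 4: u0 ∈ [-1/42, 17/168)
j=3 picked index 5: u0 ∈ [1/56, 1/8)
j=4 picked index 5: u0 ∈ [-11/168, 1/24)
j=5 picked index 6: u0 ∈ [-1/24, 11/168)
j=6 picked index 7: u0 ∈ [-1/56, 5/56)
j=7 picked index 8: u0 ∈ [1/168, 1/6)
j=8 picked index 8: u0 ∈ [-13/168, 1/12)
j=9 picked index 9: u0 ∈ [0, 3/28)
j=10 picked index 9: u0 ∈ [-1/12, 1/42)
j=11 picked index 10: u0 ∈ [-5/84, 1/21)
intersection: [1/56, 1/42)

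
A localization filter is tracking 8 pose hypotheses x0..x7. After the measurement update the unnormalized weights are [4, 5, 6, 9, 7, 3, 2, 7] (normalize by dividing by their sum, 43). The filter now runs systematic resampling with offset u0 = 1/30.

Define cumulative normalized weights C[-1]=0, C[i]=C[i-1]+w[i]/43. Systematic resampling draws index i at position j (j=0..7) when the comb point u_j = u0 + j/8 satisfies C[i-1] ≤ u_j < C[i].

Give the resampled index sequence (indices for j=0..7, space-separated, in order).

C = [4/43, 9/43, 15/43, 24/43, 31/43, 34/43, 36/43, 1]
j=0: u_0=1/30 ∈ [0, 4/43) → index 0
j=1: u_1=19/120 ∈ [4/43, 9/43) → index 1
j=2: u_2=17/60 ∈ [9/43, 15/43) → index 2
j=3: u_3=49/120 ∈ [15/43, 24/43) → index 3
j=4: u_4=8/15 ∈ [15/43, 24/43) → index 3
j=5: u_5=79/120 ∈ [24/43, 31/43) → index 4
j=6: u_6=47/60 ∈ [31/43, 34/43) → index 5
j=7: u_7=109/120 ∈ [36/43, 1) → index 7

0 1 2 3 3 4 5 7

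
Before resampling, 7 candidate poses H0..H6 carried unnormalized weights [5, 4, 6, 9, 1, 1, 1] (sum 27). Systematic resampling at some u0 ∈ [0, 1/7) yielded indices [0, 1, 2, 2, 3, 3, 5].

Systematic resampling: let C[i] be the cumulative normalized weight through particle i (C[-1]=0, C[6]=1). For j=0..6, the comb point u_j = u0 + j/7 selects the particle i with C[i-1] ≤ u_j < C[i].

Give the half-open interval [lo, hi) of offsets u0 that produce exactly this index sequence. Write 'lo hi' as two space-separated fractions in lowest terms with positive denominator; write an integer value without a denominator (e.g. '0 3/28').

C = [5/27, 1/3, 5/9, 8/9, 25/27, 26/27, 1]
j=0 picked index 0: u0 ∈ [0, 5/27)
j=1 picked index 1: u0 ∈ [8/189, 4/21)
j=2 picked index 2: u0 ∈ [1/21, 17/63)
j=3 picked index 2: u0 ∈ [-2/21, 8/63)
j=4 picked index 3: u0 ∈ [-1/63, 20/63)
j=5 picked index 3: u0 ∈ [-10/63, 11/63)
j=6 picked index 5: u0 ∈ [13/189, 20/189)
intersection: [13/189, 20/189)

13/189 20/189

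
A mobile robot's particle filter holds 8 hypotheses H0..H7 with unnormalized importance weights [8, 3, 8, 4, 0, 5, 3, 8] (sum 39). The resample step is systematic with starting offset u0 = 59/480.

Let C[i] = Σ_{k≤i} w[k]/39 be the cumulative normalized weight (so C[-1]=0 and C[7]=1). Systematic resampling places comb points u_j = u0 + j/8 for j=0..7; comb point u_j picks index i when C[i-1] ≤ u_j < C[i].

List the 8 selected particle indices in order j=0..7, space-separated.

0 1 2 3 5 6 7 7

C = [8/39, 11/39, 19/39, 23/39, 23/39, 28/39, 31/39, 1]
j=0: u_0=59/480 ∈ [0, 8/39) → index 0
j=1: u_1=119/480 ∈ [8/39, 11/39) → index 1
j=2: u_2=179/480 ∈ [11/39, 19/39) → index 2
j=3: u_3=239/480 ∈ [19/39, 23/39) → index 3
j=4: u_4=299/480 ∈ [23/39, 28/39) → index 5
j=5: u_5=359/480 ∈ [28/39, 31/39) → index 6
j=6: u_6=419/480 ∈ [31/39, 1) → index 7
j=7: u_7=479/480 ∈ [31/39, 1) → index 7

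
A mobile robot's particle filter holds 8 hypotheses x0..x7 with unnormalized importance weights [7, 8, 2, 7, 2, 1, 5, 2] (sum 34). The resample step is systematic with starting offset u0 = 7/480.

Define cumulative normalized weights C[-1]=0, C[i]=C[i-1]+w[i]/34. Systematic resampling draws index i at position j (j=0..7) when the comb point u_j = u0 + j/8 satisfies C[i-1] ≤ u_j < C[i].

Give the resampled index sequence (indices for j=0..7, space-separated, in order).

C = [7/34, 15/34, 1/2, 12/17, 13/17, 27/34, 16/17, 1]
j=0: u_0=7/480 ∈ [0, 7/34) → index 0
j=1: u_1=67/480 ∈ [0, 7/34) → index 0
j=2: u_2=127/480 ∈ [7/34, 15/34) → index 1
j=3: u_3=187/480 ∈ [7/34, 15/34) → index 1
j=4: u_4=247/480 ∈ [1/2, 12/17) → index 3
j=5: u_5=307/480 ∈ [1/2, 12/17) → index 3
j=6: u_6=367/480 ∈ [12/17, 13/17) → index 4
j=7: u_7=427/480 ∈ [27/34, 16/17) → index 6

0 0 1 1 3 3 4 6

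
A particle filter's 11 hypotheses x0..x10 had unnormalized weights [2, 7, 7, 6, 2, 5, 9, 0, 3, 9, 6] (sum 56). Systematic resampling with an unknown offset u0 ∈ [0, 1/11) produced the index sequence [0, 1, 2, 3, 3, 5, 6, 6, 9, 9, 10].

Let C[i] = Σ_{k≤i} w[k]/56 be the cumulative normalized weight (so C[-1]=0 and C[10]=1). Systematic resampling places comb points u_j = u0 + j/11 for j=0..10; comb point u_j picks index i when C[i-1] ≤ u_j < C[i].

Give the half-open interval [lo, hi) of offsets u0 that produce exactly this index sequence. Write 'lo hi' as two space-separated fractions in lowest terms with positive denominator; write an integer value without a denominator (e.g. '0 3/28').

C = [1/28, 9/56, 2/7, 11/28, 3/7, 29/56, 19/28, 19/28, 41/56, 25/28, 1]
j=0 picked index 0: u0 ∈ [0, 1/28)
j=1 picked index 1: u0 ∈ [-17/308, 43/616)
j=2 picked index 2: u0 ∈ [-13/616, 8/77)
j=3 picked index 3: u0 ∈ [1/77, 37/308)
j=4 picked index 3: u0 ∈ [-6/77, 9/308)
j=5 picked index 5: u0 ∈ [-2/77, 39/616)
j=6 picked index 6: u0 ∈ [-17/616, 41/308)
j=7 picked index 6: u0 ∈ [-73/616, 13/308)
j=8 picked index 9: u0 ∈ [3/616, 51/308)
j=9 picked index 9: u0 ∈ [-53/616, 23/308)
j=10 picked index 10: u0 ∈ [-5/308, 1/11)
intersection: [1/77, 9/308)

1/77 9/308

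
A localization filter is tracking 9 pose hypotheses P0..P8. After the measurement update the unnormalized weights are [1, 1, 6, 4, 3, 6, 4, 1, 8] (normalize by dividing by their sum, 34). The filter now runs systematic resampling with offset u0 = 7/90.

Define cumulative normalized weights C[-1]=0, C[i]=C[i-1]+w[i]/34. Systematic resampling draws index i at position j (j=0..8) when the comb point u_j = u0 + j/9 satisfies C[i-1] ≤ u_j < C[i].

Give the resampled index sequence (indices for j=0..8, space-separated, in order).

2 2 3 4 5 6 7 8 8

C = [1/34, 1/17, 4/17, 6/17, 15/34, 21/34, 25/34, 13/17, 1]
j=0: u_0=7/90 ∈ [1/17, 4/17) → index 2
j=1: u_1=17/90 ∈ [1/17, 4/17) → index 2
j=2: u_2=3/10 ∈ [4/17, 6/17) → index 3
j=3: u_3=37/90 ∈ [6/17, 15/34) → index 4
j=4: u_4=47/90 ∈ [15/34, 21/34) → index 5
j=5: u_5=19/30 ∈ [21/34, 25/34) → index 6
j=6: u_6=67/90 ∈ [25/34, 13/17) → index 7
j=7: u_7=77/90 ∈ [13/17, 1) → index 8
j=8: u_8=29/30 ∈ [13/17, 1) → index 8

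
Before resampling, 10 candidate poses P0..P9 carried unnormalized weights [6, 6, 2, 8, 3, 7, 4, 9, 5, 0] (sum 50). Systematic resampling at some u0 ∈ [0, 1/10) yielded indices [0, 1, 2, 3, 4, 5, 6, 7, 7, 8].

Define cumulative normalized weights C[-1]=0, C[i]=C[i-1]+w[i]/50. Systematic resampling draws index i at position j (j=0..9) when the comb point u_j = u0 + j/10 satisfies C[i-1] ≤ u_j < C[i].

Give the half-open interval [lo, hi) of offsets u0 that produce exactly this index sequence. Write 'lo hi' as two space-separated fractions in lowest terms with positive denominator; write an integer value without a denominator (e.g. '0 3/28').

C = [3/25, 6/25, 7/25, 11/25, 1/2, 16/25, 18/25, 9/10, 1, 1]
j=0 picked index 0: u0 ∈ [0, 3/25)
j=1 picked index 1: u0 ∈ [1/50, 7/50)
j=2 picked index 2: u0 ∈ [1/25, 2/25)
j=3 picked index 3: u0 ∈ [-1/50, 7/50)
j=4 picked index 4: u0 ∈ [1/25, 1/10)
j=5 picked index 5: u0 ∈ [0, 7/50)
j=6 picked index 6: u0 ∈ [1/25, 3/25)
j=7 picked index 7: u0 ∈ [1/50, 1/5)
j=8 picked index 7: u0 ∈ [-2/25, 1/10)
j=9 picked index 8: u0 ∈ [0, 1/10)
intersection: [1/25, 2/25)

1/25 2/25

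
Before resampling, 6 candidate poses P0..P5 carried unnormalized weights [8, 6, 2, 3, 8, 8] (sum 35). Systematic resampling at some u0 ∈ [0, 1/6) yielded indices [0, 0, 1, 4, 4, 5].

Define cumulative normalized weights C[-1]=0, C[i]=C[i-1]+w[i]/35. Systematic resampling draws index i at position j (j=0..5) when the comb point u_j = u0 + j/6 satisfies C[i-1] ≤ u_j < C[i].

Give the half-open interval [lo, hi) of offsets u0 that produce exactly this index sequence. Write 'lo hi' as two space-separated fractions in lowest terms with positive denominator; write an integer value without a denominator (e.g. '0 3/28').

3/70 13/210

C = [8/35, 2/5, 16/35, 19/35, 27/35, 1]
j=0 picked index 0: u0 ∈ [0, 8/35)
j=1 picked index 0: u0 ∈ [-1/6, 13/210)
j=2 picked index 1: u0 ∈ [-11/105, 1/15)
j=3 picked index 4: u0 ∈ [3/70, 19/70)
j=4 picked index 4: u0 ∈ [-13/105, 11/105)
j=5 picked index 5: u0 ∈ [-13/210, 1/6)
intersection: [3/70, 13/210)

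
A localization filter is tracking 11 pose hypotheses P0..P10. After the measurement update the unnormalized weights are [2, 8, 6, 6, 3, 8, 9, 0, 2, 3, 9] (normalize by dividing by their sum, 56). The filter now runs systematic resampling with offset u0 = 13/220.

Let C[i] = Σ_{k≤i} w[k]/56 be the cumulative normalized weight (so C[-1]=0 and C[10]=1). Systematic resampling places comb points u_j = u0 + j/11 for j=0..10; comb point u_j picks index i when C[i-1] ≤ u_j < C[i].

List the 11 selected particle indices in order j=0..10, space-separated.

C = [1/28, 5/28, 2/7, 11/28, 25/56, 33/56, 3/4, 3/4, 11/14, 47/56, 1]
j=0: u_0=13/220 ∈ [1/28, 5/28) → index 1
j=1: u_1=3/20 ∈ [1/28, 5/28) → index 1
j=2: u_2=53/220 ∈ [5/28, 2/7) → index 2
j=3: u_3=73/220 ∈ [2/7, 11/28) → index 3
j=4: u_4=93/220 ∈ [11/28, 25/56) → index 4
j=5: u_5=113/220 ∈ [25/56, 33/56) → index 5
j=6: u_6=133/220 ∈ [33/56, 3/4) → index 6
j=7: u_7=153/220 ∈ [33/56, 3/4) → index 6
j=8: u_8=173/220 ∈ [11/14, 47/56) → index 9
j=9: u_9=193/220 ∈ [47/56, 1) → index 10
j=10: u_10=213/220 ∈ [47/56, 1) → index 10

1 1 2 3 4 5 6 6 9 10 10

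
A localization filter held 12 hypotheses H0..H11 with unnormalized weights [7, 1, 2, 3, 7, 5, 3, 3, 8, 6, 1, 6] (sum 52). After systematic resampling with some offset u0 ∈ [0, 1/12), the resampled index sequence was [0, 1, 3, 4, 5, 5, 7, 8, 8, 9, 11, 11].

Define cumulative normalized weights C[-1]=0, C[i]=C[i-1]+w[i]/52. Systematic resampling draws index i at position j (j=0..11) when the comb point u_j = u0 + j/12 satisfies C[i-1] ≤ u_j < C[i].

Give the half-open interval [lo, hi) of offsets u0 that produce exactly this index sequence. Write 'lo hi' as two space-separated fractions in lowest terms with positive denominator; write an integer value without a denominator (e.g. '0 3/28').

C = [7/52, 2/13, 5/26, 1/4, 5/13, 25/52, 7/13, 31/52, 3/4, 45/52, 23/26, 1]
j=0 picked index 0: u0 ∈ [0, 7/52)
j=1 picked index 1: u0 ∈ [2/39, 11/156)
j=2 picked index 3: u0 ∈ [1/39, 1/12)
j=3 picked index 4: u0 ∈ [0, 7/52)
j=4 picked index 5: u0 ∈ [2/39, 23/156)
j=5 picked index 5: u0 ∈ [-5/156, 5/78)
j=6 picked index 7: u0 ∈ [1/26, 5/52)
j=7 picked index 8: u0 ∈ [1/78, 1/6)
j=8 picked index 8: u0 ∈ [-11/156, 1/12)
j=9 picked index 9: u0 ∈ [0, 3/26)
j=10 picked index 11: u0 ∈ [2/39, 1/6)
j=11 picked index 11: u0 ∈ [-5/156, 1/12)
intersection: [2/39, 5/78)

2/39 5/78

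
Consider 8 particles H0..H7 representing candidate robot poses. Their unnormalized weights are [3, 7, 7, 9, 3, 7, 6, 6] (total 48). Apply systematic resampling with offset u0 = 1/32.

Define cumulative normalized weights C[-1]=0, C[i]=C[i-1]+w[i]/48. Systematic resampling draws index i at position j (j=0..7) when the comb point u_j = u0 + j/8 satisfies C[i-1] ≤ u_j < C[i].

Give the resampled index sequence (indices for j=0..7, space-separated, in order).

0 1 2 3 3 5 6 7

C = [1/16, 5/24, 17/48, 13/24, 29/48, 3/4, 7/8, 1]
j=0: u_0=1/32 ∈ [0, 1/16) → index 0
j=1: u_1=5/32 ∈ [1/16, 5/24) → index 1
j=2: u_2=9/32 ∈ [5/24, 17/48) → index 2
j=3: u_3=13/32 ∈ [17/48, 13/24) → index 3
j=4: u_4=17/32 ∈ [17/48, 13/24) → index 3
j=5: u_5=21/32 ∈ [29/48, 3/4) → index 5
j=6: u_6=25/32 ∈ [3/4, 7/8) → index 6
j=7: u_7=29/32 ∈ [7/8, 1) → index 7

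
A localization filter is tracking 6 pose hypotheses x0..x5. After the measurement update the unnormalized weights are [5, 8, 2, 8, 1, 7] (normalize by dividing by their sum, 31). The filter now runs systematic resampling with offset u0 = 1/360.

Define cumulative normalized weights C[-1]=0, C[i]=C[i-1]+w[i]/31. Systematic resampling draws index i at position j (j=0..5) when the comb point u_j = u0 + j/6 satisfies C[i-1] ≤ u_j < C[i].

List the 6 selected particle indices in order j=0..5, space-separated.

0 1 1 3 3 5

C = [5/31, 13/31, 15/31, 23/31, 24/31, 1]
j=0: u_0=1/360 ∈ [0, 5/31) → index 0
j=1: u_1=61/360 ∈ [5/31, 13/31) → index 1
j=2: u_2=121/360 ∈ [5/31, 13/31) → index 1
j=3: u_3=181/360 ∈ [15/31, 23/31) → index 3
j=4: u_4=241/360 ∈ [15/31, 23/31) → index 3
j=5: u_5=301/360 ∈ [24/31, 1) → index 5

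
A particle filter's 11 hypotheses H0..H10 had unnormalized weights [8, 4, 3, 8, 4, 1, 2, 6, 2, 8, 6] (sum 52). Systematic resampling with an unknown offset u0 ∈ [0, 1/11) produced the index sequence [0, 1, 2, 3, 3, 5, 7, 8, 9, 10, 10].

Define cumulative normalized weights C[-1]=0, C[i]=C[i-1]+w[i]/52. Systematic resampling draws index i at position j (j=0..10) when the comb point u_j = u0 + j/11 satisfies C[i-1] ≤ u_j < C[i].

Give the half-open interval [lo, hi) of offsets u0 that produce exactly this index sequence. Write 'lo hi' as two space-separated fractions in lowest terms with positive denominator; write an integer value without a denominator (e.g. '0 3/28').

C = [2/13, 3/13, 15/52, 23/52, 27/52, 7/13, 15/26, 9/13, 19/26, 23/26, 1]
j=0 picked index 0: u0 ∈ [0, 2/13)
j=1 picked index 1: u0 ∈ [9/143, 20/143)
j=2 picked index 2: u0 ∈ [7/143, 61/572)
j=3 picked index 3: u0 ∈ [9/572, 97/572)
j=4 picked index 3: u0 ∈ [-43/572, 45/572)
j=5 picked index 5: u0 ∈ [37/572, 12/143)
j=6 picked index 7: u0 ∈ [9/286, 21/143)
j=7 picked index 8: u0 ∈ [8/143, 27/286)
j=8 picked index 9: u0 ∈ [1/286, 45/286)
j=9 picked index 10: u0 ∈ [19/286, 2/11)
j=10 picked index 10: u0 ∈ [-7/286, 1/11)
intersection: [19/286, 45/572)

19/286 45/572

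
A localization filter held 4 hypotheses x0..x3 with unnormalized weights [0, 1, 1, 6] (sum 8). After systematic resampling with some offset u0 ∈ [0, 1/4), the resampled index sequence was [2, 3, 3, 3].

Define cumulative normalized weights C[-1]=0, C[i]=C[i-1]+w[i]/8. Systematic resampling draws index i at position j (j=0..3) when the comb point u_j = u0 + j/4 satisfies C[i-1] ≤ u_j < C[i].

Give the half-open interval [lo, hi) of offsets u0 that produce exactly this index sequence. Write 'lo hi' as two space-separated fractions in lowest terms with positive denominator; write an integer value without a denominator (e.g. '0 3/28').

C = [0, 1/8, 1/4, 1]
j=0 picked index 2: u0 ∈ [1/8, 1/4)
j=1 picked index 3: u0 ∈ [0, 3/4)
j=2 picked index 3: u0 ∈ [-1/4, 1/2)
j=3 picked index 3: u0 ∈ [-1/2, 1/4)
intersection: [1/8, 1/4)

1/8 1/4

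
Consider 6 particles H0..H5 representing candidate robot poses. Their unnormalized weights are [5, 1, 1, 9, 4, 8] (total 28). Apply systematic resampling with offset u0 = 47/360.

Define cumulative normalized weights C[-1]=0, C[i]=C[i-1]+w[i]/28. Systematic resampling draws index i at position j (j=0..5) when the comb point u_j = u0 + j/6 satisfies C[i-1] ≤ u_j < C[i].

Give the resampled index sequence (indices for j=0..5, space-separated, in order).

0 3 3 4 5 5

C = [5/28, 3/14, 1/4, 4/7, 5/7, 1]
j=0: u_0=47/360 ∈ [0, 5/28) → index 0
j=1: u_1=107/360 ∈ [1/4, 4/7) → index 3
j=2: u_2=167/360 ∈ [1/4, 4/7) → index 3
j=3: u_3=227/360 ∈ [4/7, 5/7) → index 4
j=4: u_4=287/360 ∈ [5/7, 1) → index 5
j=5: u_5=347/360 ∈ [5/7, 1) → index 5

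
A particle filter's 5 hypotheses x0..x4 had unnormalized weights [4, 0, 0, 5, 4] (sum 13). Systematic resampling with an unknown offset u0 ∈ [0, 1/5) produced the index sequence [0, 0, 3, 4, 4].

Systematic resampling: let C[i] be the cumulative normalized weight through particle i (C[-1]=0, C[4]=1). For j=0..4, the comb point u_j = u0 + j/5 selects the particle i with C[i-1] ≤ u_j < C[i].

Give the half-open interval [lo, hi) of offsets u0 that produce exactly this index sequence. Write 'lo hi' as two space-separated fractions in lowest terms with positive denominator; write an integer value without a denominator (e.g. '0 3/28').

C = [4/13, 4/13, 4/13, 9/13, 1]
j=0 picked index 0: u0 ∈ [0, 4/13)
j=1 picked index 0: u0 ∈ [-1/5, 7/65)
j=2 picked index 3: u0 ∈ [-6/65, 19/65)
j=3 picked index 4: u0 ∈ [6/65, 2/5)
j=4 picked index 4: u0 ∈ [-7/65, 1/5)
intersection: [6/65, 7/65)

6/65 7/65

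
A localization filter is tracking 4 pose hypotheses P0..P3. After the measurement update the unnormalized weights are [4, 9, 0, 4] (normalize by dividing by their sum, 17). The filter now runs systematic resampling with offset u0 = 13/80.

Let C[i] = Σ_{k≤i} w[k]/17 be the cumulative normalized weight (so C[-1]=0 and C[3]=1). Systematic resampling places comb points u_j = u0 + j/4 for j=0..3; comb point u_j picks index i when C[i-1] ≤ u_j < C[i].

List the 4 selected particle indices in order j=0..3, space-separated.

C = [4/17, 13/17, 13/17, 1]
j=0: u_0=13/80 ∈ [0, 4/17) → index 0
j=1: u_1=33/80 ∈ [4/17, 13/17) → index 1
j=2: u_2=53/80 ∈ [4/17, 13/17) → index 1
j=3: u_3=73/80 ∈ [13/17, 1) → index 3

0 1 1 3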